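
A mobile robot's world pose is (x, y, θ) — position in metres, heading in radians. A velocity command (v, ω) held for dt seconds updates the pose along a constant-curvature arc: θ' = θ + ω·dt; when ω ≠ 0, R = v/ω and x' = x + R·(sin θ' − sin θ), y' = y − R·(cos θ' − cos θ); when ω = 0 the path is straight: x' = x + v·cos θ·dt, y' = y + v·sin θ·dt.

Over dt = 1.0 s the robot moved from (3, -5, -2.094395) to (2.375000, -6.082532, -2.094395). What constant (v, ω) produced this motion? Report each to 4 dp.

v = 1.2500, ω = 0.0000

Δθ = -2.094395 − -2.094395 = 0.000000
ω = Δθ/dt = 0.000000/1.0 = 0.0000
ω = 0 → v = (Δx·cos θ + Δy·sin θ)/dt = 1.2500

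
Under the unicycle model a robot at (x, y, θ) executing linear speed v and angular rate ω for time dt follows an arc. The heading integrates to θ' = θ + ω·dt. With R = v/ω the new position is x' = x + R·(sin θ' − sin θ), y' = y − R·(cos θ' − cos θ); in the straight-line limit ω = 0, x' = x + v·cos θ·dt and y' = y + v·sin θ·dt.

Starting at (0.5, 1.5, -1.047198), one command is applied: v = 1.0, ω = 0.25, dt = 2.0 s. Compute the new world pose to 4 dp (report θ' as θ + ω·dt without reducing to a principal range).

(1.8829, 0.0841, -0.5472)

θ' = -1.0472 + 0.25·2.0 = -0.5472
R = v/ω = 1.0/0.25 = 4.0000
x' = 0.5 + 4.0000·(sin -0.5472 − sin -1.0472) = 1.8829
y' = 1.5 − 4.0000·(cos -0.5472 − cos -1.0472) = 0.0841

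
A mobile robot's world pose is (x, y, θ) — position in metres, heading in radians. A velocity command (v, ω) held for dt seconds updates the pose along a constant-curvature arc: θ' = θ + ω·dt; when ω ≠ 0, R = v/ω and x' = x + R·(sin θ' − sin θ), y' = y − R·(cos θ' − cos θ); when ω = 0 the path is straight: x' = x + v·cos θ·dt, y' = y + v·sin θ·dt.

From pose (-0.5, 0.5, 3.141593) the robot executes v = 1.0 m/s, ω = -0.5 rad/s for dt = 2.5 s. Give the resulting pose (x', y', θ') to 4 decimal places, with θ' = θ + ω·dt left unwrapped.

(-2.3980, 1.8694, 1.8916)

θ' = 3.1416 + -0.5·2.5 = 1.8916
R = v/ω = 1.0/-0.5 = -2.0000
x' = -0.5 + -2.0000·(sin 1.8916 − sin 3.1416) = -2.3980
y' = 0.5 − -2.0000·(cos 1.8916 − cos 3.1416) = 1.8694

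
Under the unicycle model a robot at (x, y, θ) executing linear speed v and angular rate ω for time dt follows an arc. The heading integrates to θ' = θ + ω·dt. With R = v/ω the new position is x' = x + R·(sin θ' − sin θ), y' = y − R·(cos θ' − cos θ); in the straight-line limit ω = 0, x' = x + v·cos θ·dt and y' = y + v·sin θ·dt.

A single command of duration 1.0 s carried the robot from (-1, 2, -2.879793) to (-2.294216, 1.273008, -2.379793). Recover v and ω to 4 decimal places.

Δθ = -2.379793 − -2.879793 = 0.500000
ω = Δθ/dt = 0.500000/1.0 = 0.5000
R = Δx/(sin θ' − sin θ) = 3.0000
v = R·ω = 3.0000·0.5000 = 1.5000

v = 1.5000, ω = 0.5000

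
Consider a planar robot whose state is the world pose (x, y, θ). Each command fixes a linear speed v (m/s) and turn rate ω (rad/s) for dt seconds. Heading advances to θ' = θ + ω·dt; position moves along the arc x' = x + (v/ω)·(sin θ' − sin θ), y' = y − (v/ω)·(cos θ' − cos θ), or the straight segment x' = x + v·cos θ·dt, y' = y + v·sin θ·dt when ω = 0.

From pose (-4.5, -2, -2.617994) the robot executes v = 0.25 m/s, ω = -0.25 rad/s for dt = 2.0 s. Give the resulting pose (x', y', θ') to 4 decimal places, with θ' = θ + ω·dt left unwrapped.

θ' = -2.6180 + -0.25·2.0 = -3.1180
R = v/ω = 0.25/-0.25 = -1.0000
x' = -4.5 + -1.0000·(sin -3.1180 − sin -2.6180) = -4.9764
y' = -2 − -1.0000·(cos -3.1180 − cos -2.6180) = -2.1337

(-4.9764, -2.1337, -3.1180)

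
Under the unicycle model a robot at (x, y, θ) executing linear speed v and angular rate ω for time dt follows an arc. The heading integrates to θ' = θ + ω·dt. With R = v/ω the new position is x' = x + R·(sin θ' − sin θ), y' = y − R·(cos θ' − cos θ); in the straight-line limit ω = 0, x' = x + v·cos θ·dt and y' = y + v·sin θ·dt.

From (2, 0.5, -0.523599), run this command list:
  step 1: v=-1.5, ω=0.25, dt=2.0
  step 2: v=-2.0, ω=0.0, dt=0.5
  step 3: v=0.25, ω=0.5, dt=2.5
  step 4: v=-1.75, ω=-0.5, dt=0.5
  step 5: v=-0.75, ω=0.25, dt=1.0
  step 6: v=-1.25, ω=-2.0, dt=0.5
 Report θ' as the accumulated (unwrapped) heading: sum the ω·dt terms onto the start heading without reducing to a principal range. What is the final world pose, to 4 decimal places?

(-2.5569, -0.1867, 0.2264)

step 1: θ'=-0.0236 (R=-6.0000) → pose (-0.8584, 1.3022, -0.0236)
step 2: θ'=-0.0236 (straight) → pose (-1.8581, 1.3258, -0.0236)
step 3: θ'=1.2264 (R=0.5000) → pose (-1.3757, 1.6568, 1.2264)
step 4: θ'=0.9764 (R=3.5000) → pose (-1.7705, 0.8785, 0.9764)
step 5: θ'=1.2264 (R=-3.0000) → pose (-2.1089, 0.2113, 1.2264)
step 6: θ'=0.2264 (R=0.6250) → pose (-2.5569, -0.1867, 0.2264)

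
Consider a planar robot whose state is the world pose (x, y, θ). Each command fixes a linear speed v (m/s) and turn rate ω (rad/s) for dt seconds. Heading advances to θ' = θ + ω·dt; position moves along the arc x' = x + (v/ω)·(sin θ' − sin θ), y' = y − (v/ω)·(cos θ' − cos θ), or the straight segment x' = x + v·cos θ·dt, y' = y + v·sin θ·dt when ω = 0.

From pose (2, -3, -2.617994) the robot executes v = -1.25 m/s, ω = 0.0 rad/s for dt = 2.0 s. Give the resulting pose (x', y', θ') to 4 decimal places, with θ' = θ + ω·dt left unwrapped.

θ' = -2.6180 + 0.0·2.0 = -2.6180
ω = 0 → straight: x' = 2 + -1.25·cos(-2.6180)·2.0 = 4.1651
y' = -3 + -1.25·sin(-2.6180)·2.0 = -1.7500

(4.1651, -1.7500, -2.6180)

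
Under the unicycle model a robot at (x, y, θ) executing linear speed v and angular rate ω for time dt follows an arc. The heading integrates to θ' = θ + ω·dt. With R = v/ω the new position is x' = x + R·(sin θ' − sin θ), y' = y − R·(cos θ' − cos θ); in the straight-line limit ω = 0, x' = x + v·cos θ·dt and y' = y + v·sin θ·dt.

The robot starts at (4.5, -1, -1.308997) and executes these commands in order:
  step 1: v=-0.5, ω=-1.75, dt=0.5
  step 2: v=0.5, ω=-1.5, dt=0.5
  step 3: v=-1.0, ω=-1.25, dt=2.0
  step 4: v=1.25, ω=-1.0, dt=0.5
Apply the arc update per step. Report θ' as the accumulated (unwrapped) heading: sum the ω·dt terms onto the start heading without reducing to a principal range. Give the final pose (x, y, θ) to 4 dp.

step 1: θ'=-2.1840 (R=0.2857) → pose (4.5423, -0.7616, -2.1840)
step 2: θ'=-2.9340 (R=-0.3333) → pose (4.3384, -0.8960, -2.9340)
step 3: θ'=-5.4340 (R=0.8000) → pose (5.1039, -2.2073, -5.4340)
step 4: θ'=-5.9340 (R=-1.2500) → pose (5.6147, -1.8584, -5.9340)

(5.6147, -1.8584, -5.9340)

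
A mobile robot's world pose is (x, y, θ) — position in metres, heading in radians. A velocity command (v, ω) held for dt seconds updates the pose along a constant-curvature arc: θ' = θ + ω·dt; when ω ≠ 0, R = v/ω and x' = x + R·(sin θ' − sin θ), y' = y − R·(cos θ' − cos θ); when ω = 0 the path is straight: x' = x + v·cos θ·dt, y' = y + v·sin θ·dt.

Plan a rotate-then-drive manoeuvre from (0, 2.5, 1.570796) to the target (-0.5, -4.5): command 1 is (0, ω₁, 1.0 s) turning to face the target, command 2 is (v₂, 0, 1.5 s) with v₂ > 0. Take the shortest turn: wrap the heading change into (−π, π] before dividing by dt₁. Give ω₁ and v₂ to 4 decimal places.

heading to target = atan2(-4.5−2.5, -0.5−0) = -1.6421
Δθ = wrap(-1.6421 − 1.5708) = 3.0703; ω₁ = Δθ/dt₁ = 3.0703
distance = √((-0.5−0)² + (-4.5−2.5)²) = 7.0178; v₂ = distance/dt₂ = 4.6786

ω₁ = 3.0703, v₂ = 4.6786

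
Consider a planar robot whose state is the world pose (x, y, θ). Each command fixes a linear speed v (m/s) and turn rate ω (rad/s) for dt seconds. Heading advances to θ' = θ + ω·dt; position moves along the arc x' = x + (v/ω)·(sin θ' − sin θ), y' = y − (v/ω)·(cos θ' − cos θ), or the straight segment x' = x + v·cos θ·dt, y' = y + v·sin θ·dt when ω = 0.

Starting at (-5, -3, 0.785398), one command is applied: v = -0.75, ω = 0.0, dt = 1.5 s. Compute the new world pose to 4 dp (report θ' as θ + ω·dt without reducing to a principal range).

θ' = 0.7854 + 0.0·1.5 = 0.7854
ω = 0 → straight: x' = -5 + -0.75·cos(0.7854)·1.5 = -5.7955
y' = -3 + -0.75·sin(0.7854)·1.5 = -3.7955

(-5.7955, -3.7955, 0.7854)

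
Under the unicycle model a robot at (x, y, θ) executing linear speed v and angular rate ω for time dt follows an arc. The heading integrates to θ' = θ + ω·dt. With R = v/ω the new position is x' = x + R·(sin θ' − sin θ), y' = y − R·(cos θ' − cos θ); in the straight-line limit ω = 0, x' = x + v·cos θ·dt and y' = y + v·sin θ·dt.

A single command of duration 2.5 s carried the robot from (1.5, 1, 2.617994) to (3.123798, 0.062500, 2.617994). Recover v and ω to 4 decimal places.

Δθ = 2.617994 − 2.617994 = 0.000000
ω = Δθ/dt = 0.000000/2.5 = 0.0000
ω = 0 → v = (Δx·cos θ + Δy·sin θ)/dt = -0.7500

v = -0.7500, ω = 0.0000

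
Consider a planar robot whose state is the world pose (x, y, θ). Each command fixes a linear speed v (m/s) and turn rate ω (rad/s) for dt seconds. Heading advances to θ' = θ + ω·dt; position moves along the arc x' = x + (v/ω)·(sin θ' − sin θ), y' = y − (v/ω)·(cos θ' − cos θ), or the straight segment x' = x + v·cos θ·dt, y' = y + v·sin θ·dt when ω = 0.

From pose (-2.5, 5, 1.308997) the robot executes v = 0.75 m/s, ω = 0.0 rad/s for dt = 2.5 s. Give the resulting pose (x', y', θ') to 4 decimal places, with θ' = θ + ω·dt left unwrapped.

θ' = 1.3090 + 0.0·2.5 = 1.3090
ω = 0 → straight: x' = -2.5 + 0.75·cos(1.3090)·2.5 = -2.0147
y' = 5 + 0.75·sin(1.3090)·2.5 = 6.8111

(-2.0147, 6.8111, 1.3090)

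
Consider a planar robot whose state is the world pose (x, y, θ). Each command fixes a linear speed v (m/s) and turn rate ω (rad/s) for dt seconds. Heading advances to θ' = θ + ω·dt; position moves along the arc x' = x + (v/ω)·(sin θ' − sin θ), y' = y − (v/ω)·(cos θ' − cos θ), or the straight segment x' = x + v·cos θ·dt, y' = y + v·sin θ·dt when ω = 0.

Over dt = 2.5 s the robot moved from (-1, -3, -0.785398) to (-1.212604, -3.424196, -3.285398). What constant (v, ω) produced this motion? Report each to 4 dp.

v = 0.2500, ω = -1.0000

Δθ = -3.285398 − -0.785398 = -2.500000
ω = Δθ/dt = -2.500000/2.5 = -1.0000
R = −Δy/(cos θ' − cos θ) = -0.2500
v = R·ω = -0.2500·-1.0000 = 0.2500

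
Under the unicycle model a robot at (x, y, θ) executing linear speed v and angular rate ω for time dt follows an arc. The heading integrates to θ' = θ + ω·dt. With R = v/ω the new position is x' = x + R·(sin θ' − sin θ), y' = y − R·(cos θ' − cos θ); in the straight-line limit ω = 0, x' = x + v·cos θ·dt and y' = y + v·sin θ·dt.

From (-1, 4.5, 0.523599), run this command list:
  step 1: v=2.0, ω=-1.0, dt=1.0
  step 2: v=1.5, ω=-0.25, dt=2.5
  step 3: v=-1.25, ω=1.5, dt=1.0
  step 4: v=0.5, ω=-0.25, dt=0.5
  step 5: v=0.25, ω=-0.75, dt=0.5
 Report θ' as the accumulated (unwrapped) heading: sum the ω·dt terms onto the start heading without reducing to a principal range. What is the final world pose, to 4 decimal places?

step 1: θ'=-0.4764 (R=-2.0000) → pose (0.9172, 4.5453, -0.4764)
step 2: θ'=-1.1014 (R=-6.0000) → pose (3.5167, 1.9274, -1.1014)
step 3: θ'=0.3986 (R=-0.8333) → pose (2.4501, 2.3185, 0.3986)
step 4: θ'=0.2736 (R=-2.0000) → pose (2.6859, 2.4009, 0.2736)
step 5: θ'=-0.1014 (R=-0.3333) → pose (2.8097, 2.4116, -0.1014)

(2.8097, 2.4116, -0.1014)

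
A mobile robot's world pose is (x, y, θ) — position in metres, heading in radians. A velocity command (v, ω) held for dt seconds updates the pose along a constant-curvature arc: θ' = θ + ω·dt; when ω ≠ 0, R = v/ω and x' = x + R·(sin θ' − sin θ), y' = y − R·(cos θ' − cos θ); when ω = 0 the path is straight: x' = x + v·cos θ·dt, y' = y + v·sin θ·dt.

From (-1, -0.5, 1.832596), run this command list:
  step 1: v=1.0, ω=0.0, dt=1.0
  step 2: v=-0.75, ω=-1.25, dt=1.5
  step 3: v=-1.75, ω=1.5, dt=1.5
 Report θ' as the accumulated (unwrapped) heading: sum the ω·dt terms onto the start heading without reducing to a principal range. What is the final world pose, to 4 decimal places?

step 1: θ'=1.8326 (straight) → pose (-1.2588, 0.4659, 1.8326)
step 2: θ'=-0.0424 (R=0.6000) → pose (-1.8638, -0.2888, -0.0424)
step 3: θ'=2.2076 (R=-1.1667) → pose (-2.8513, -2.1482, 2.2076)

(-2.8513, -2.1482, 2.2076)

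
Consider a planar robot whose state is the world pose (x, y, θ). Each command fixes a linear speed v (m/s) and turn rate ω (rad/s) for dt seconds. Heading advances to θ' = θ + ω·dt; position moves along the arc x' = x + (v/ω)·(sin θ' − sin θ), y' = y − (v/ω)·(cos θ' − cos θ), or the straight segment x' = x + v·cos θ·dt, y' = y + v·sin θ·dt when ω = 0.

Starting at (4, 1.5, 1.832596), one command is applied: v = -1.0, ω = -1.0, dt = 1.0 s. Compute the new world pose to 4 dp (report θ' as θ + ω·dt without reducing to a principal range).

(3.7738, 0.5682, 0.8326)

θ' = 1.8326 + -1.0·1.0 = 0.8326
R = v/ω = -1.0/-1.0 = 1.0000
x' = 4 + 1.0000·(sin 0.8326 − sin 1.8326) = 3.7738
y' = 1.5 − 1.0000·(cos 0.8326 − cos 1.8326) = 0.5682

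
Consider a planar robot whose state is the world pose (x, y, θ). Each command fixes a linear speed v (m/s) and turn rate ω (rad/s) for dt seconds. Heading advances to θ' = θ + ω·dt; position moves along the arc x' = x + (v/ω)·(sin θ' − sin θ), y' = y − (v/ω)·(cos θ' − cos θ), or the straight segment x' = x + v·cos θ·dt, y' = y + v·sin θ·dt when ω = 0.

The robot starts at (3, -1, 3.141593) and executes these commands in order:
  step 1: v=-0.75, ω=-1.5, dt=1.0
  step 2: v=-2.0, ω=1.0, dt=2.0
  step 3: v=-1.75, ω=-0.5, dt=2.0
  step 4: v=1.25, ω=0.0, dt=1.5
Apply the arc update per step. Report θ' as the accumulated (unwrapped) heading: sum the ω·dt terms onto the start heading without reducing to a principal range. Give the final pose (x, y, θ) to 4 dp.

step 1: θ'=1.6416 (R=0.5000) → pose (3.4987, -1.4646, 1.6416)
step 2: θ'=3.6416 (R=-2.0000) → pose (6.4526, -3.0783, 3.6416)
step 3: θ'=2.6416 (R=3.5000) → pose (9.8086, -3.0783, 2.6416)
step 4: θ'=2.6416 (straight) → pose (8.1631, -2.1794, 2.6416)

(8.1631, -2.1794, 2.6416)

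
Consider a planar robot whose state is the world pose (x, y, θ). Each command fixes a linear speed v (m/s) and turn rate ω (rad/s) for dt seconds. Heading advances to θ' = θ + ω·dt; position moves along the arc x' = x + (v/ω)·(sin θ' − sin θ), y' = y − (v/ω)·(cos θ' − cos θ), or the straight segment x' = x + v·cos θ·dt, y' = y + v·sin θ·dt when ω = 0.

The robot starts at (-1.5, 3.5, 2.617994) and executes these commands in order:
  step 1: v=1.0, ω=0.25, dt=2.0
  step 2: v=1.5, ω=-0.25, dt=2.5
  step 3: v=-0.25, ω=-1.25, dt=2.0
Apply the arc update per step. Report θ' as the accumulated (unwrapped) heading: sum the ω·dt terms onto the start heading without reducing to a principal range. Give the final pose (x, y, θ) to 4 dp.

step 1: θ'=3.1180 (R=4.0000) → pose (-3.4056, 4.0348, 3.1180)
step 2: θ'=2.4930 (R=-6.0000) → pose (-6.8885, 5.2515, 2.4930)
step 3: θ'=-0.0070 (R=0.2000) → pose (-7.0107, 4.8921, -0.0070)

(-7.0107, 4.8921, -0.0070)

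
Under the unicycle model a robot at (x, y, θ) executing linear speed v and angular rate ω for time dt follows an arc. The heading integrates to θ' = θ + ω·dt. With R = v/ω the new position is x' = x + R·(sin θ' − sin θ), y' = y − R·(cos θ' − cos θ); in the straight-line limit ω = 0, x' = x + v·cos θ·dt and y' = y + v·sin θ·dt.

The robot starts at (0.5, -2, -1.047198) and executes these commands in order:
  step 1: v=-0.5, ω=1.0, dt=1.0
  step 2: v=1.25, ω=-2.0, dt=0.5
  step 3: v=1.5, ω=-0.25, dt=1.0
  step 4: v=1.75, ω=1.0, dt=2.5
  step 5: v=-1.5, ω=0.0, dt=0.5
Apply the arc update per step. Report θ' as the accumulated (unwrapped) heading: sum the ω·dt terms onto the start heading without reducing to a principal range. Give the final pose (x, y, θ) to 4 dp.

(4.2310, -4.2977, 1.2028)

step 1: θ'=-0.0472 (R=-0.5000) → pose (0.0906, -1.7506, -0.0472)
step 2: θ'=-1.0472 (R=-0.6250) → pose (0.6024, -2.0624, -1.0472)
step 3: θ'=-1.2972 (R=-6.0000) → pose (1.1830, -3.4412, -1.2972)
step 4: θ'=1.2028 (R=1.7500) → pose (4.5008, -3.5979, 1.2028)
step 5: θ'=1.2028 (straight) → pose (4.2310, -4.2977, 1.2028)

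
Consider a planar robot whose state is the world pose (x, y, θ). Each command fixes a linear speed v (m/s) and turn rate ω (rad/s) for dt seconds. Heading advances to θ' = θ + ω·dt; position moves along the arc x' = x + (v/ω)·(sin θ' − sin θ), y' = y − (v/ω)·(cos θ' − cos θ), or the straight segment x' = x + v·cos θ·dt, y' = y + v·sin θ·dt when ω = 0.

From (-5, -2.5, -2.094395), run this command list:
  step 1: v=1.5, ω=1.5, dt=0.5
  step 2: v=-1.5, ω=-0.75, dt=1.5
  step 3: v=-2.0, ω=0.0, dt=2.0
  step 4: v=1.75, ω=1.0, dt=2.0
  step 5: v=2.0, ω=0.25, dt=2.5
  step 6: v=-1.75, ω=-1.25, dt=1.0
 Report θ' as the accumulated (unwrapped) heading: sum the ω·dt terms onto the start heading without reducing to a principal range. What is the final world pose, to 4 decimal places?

step 1: θ'=-1.3444 (R=1.0000) → pose (-5.1085, -3.2245, -1.3444)
step 2: θ'=-2.4694 (R=2.0000) → pose (-4.4049, -1.2106, -2.4694)
step 3: θ'=-2.4694 (straight) → pose (-1.2751, 1.2802, -2.4694)
step 4: θ'=-0.4694 (R=1.7500) → pose (-0.9770, -1.6498, -0.4694)
step 5: θ'=0.1556 (R=8.0000) → pose (3.8816, -2.4184, 0.1556)
step 6: θ'=-1.0944 (R=1.4000) → pose (2.4206, -1.6773, -1.0944)

(2.4206, -1.6773, -1.0944)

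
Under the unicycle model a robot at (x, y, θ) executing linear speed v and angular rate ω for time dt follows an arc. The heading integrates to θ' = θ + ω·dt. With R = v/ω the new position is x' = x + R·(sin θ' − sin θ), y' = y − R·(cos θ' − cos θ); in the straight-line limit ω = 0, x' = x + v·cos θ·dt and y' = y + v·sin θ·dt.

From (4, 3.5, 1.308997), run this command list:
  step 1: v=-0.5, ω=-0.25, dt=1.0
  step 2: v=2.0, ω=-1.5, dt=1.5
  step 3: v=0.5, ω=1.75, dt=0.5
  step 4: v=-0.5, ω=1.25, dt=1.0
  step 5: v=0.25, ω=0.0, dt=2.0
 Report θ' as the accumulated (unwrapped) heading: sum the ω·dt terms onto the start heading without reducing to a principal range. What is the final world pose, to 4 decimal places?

step 1: θ'=1.0590 (R=2.0000) → pose (3.8119, 3.0381, 1.0590)
step 2: θ'=-1.1910 (R=-1.3333) → pose (6.2127, 2.8795, -1.1910)
step 3: θ'=-0.3160 (R=0.2857) → pose (6.3892, 2.7138, -0.3160)
step 4: θ'=0.9340 (R=-0.4000) → pose (5.9433, 2.5715, 0.9340)
step 5: θ'=0.9340 (straight) → pose (6.2407, 2.9735, 0.9340)

(6.2407, 2.9735, 0.9340)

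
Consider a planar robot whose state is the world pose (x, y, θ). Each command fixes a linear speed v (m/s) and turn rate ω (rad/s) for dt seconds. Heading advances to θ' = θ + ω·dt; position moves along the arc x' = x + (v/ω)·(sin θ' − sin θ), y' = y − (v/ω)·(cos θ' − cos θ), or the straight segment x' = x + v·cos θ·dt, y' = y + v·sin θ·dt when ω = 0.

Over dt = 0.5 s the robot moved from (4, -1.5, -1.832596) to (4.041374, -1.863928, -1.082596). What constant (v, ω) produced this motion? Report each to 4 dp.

v = 0.7500, ω = 1.5000

Δθ = -1.082596 − -1.832596 = 0.750000
ω = Δθ/dt = 0.750000/0.5 = 1.5000
R = −Δy/(cos θ' − cos θ) = 0.5000
v = R·ω = 0.5000·1.5000 = 0.7500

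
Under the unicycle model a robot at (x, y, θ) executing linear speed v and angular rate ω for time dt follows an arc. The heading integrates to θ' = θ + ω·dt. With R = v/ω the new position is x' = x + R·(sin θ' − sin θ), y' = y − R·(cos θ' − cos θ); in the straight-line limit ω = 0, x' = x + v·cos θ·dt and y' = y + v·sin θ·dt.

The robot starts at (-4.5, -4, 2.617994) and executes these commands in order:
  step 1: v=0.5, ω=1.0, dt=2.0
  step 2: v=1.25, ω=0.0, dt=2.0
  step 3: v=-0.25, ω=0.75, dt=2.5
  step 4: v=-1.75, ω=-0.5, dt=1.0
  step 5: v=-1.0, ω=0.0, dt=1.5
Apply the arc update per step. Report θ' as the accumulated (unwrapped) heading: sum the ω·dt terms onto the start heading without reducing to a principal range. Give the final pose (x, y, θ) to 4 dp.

(-9.0524, -6.0185, 5.9930)

step 1: θ'=4.6180 (R=0.5000) → pose (-5.2478, -4.3859, 4.6180)
step 2: θ'=4.6180 (straight) → pose (-5.4834, -6.8748, 4.6180)
step 3: θ'=6.4930 (R=-0.3333) → pose (-5.8847, -6.5173, 6.4930)
step 4: θ'=5.9930 (R=3.5000) → pose (-7.6151, -6.4477, 5.9930)
step 5: θ'=5.9930 (straight) → pose (-9.0524, -6.0185, 5.9930)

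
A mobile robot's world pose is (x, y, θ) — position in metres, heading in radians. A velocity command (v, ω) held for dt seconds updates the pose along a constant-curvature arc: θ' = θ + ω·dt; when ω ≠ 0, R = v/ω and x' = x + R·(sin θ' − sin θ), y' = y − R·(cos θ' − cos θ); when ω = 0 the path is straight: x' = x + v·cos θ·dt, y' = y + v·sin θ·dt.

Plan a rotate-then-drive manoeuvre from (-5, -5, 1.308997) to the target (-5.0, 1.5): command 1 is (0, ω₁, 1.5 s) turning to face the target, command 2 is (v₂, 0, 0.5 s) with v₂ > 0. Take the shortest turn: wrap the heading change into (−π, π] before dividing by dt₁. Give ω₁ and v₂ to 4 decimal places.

heading to target = atan2(1.5−-5, -5−-5) = 1.5708
Δθ = wrap(1.5708 − 1.3090) = 0.2618; ω₁ = Δθ/dt₁ = 0.1745
distance = √((-5−-5)² + (1.5−-5)²) = 6.5000; v₂ = distance/dt₂ = 13.0000

ω₁ = 0.1745, v₂ = 13.0000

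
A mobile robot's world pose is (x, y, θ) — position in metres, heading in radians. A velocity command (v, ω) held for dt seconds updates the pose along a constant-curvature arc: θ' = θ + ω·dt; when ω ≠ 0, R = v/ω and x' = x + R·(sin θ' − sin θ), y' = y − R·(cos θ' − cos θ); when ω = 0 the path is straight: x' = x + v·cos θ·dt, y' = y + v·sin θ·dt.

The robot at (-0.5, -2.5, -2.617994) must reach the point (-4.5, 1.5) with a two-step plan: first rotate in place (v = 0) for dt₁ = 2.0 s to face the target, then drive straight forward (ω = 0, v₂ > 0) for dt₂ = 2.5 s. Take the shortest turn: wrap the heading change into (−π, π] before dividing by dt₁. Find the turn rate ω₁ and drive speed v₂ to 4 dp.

ω₁ = -0.6545, v₂ = 2.2627

heading to target = atan2(1.5−-2.5, -4.5−-0.5) = 2.3562
Δθ = wrap(2.3562 − -2.6180) = -1.3090; ω₁ = Δθ/dt₁ = -0.6545
distance = √((-4.5−-0.5)² + (1.5−-2.5)²) = 5.6569; v₂ = distance/dt₂ = 2.2627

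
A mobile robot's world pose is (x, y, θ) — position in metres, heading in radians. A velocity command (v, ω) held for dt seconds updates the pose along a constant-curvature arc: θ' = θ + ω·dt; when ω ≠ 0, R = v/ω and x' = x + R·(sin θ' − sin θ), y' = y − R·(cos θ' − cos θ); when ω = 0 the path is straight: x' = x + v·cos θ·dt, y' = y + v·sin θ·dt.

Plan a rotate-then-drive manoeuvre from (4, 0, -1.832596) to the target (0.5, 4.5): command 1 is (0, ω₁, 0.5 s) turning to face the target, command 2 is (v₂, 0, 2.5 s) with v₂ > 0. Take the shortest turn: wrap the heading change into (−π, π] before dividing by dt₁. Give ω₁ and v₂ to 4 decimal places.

heading to target = atan2(4.5−0, 0.5−4) = 2.2318
Δθ = wrap(2.2318 − -1.8326) = -2.2187; ω₁ = Δθ/dt₁ = -4.4375
distance = √((0.5−4)² + (4.5−0)²) = 5.7009; v₂ = distance/dt₂ = 2.2804

ω₁ = -4.4375, v₂ = 2.2804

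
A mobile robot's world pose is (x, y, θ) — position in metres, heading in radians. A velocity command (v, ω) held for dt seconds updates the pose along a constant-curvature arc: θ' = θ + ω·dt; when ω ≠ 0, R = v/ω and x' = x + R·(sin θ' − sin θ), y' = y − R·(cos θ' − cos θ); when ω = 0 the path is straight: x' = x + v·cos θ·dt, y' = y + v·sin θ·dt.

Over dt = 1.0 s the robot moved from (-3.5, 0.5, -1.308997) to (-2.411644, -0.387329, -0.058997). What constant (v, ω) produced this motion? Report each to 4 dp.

Δθ = -0.058997 − -1.308997 = 1.250000
ω = Δθ/dt = 1.250000/1.0 = 1.2500
R = Δx/(sin θ' − sin θ) = 1.2000
v = R·ω = 1.2000·1.2500 = 1.5000

v = 1.5000, ω = 1.2500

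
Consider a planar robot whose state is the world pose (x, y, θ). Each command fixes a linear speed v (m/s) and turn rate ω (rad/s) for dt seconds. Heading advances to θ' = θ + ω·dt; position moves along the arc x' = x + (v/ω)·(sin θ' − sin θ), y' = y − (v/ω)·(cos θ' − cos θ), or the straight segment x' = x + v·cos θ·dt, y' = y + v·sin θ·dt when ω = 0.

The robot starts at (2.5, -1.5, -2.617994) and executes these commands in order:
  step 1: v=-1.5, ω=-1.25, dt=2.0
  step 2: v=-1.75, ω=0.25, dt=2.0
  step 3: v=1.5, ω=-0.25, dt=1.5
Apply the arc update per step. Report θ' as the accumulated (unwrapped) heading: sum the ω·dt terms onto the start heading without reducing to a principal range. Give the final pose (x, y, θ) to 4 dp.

step 1: θ'=-5.1180 (R=1.2000) → pose (4.2026, -3.0127, -5.1180)
step 2: θ'=-4.6180 (R=-7.0000) → pose (3.6658, -6.4345, -4.6180)
step 3: θ'=-4.9930 (R=-6.0000) → pose (3.8738, -4.2074, -4.9930)

(3.8738, -4.2074, -4.9930)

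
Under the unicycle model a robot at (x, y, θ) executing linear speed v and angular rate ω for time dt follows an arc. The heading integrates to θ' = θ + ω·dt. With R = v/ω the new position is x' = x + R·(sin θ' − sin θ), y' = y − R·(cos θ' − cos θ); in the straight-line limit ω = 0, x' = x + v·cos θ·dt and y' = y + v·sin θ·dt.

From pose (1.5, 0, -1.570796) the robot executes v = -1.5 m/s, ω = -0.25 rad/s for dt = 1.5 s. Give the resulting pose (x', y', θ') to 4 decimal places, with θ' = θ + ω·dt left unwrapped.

θ' = -1.5708 + -0.25·1.5 = -1.9458
R = v/ω = -1.5/-0.25 = 6.0000
x' = 1.5 + 6.0000·(sin -1.9458 − sin -1.5708) = 1.9170
y' = 0 − 6.0000·(cos -1.9458 − cos -1.5708) = 2.1976

(1.9170, 2.1976, -1.9458)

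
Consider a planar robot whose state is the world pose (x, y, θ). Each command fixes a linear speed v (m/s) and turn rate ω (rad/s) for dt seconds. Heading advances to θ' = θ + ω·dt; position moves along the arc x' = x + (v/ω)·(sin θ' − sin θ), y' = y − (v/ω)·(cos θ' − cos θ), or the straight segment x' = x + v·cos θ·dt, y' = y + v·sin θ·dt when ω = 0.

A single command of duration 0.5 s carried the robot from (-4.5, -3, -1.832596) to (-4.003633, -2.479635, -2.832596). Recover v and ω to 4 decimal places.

Δθ = -2.832596 − -1.832596 = -1.000000
ω = Δθ/dt = -1.000000/0.5 = -2.0000
R = −Δy/(cos θ' − cos θ) = 0.7500
v = R·ω = 0.7500·-2.0000 = -1.5000

v = -1.5000, ω = -2.0000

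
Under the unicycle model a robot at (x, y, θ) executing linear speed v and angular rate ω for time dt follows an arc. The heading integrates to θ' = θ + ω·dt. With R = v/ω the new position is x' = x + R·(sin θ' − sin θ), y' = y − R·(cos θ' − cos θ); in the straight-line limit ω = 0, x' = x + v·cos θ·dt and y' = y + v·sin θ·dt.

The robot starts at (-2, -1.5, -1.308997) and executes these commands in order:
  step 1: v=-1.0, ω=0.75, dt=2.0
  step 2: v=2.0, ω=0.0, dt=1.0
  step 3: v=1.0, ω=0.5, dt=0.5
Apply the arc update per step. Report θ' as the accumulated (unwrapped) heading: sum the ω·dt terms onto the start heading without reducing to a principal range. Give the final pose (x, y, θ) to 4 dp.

(-1.1034, -0.0013, 0.4410)

step 1: θ'=0.1910 (R=-1.3333) → pose (-3.5410, -0.5360, 0.1910)
step 2: θ'=0.1910 (straight) → pose (-1.5774, -0.1563, 0.1910)
step 3: θ'=0.4410 (R=2.0000) → pose (-1.1034, -0.0013, 0.4410)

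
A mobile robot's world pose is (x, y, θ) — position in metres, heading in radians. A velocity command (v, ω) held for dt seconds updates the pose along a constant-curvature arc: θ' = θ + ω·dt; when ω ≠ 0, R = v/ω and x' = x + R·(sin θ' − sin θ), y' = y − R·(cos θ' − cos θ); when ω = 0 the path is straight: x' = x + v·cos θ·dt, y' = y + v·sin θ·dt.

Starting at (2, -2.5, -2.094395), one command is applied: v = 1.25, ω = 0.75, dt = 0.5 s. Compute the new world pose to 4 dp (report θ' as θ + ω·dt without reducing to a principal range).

(1.7951, -3.0866, -1.7194)

θ' = -2.0944 + 0.75·0.5 = -1.7194
R = v/ω = 1.25/0.75 = 1.6667
x' = 2 + 1.6667·(sin -1.7194 − sin -2.0944) = 1.7951
y' = -2.5 − 1.6667·(cos -1.7194 − cos -2.0944) = -3.0866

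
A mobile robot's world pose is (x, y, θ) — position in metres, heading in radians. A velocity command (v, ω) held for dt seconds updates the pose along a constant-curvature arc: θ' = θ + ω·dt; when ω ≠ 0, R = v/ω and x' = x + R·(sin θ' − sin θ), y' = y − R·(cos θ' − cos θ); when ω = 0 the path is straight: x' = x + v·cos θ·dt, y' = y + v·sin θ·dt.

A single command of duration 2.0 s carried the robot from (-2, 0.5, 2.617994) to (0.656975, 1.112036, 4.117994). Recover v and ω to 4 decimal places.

Δθ = 4.117994 − 2.617994 = 1.500000
ω = Δθ/dt = 1.500000/2.0 = 0.7500
R = Δx/(sin θ' − sin θ) = -2.0000
v = R·ω = -2.0000·0.7500 = -1.5000

v = -1.5000, ω = 0.7500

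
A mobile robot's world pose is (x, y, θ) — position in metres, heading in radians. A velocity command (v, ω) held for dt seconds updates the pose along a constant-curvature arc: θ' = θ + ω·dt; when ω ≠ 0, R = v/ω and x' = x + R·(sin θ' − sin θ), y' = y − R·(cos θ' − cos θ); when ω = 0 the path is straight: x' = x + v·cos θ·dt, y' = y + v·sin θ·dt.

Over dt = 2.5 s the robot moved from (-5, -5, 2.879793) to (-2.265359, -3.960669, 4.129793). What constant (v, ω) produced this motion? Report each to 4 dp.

Δθ = 4.129793 − 2.879793 = 1.250000
ω = Δθ/dt = 1.250000/2.5 = 0.5000
R = Δx/(sin θ' − sin θ) = -2.5000
v = R·ω = -2.5000·0.5000 = -1.2500

v = -1.2500, ω = 0.5000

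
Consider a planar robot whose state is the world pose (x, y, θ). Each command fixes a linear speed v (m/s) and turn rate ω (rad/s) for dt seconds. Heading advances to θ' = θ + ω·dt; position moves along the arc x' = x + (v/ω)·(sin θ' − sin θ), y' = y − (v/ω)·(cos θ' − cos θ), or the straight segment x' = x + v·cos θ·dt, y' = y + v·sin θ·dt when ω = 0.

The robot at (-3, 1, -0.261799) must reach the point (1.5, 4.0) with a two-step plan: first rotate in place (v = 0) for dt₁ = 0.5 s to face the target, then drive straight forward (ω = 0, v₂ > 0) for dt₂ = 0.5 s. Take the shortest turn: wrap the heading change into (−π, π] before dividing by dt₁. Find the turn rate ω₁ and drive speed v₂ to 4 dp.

heading to target = atan2(4−1, 1.5−-3) = 0.5880
Δθ = wrap(0.5880 − -0.2618) = 0.8498; ω₁ = Δθ/dt₁ = 1.6996
distance = √((1.5−-3)² + (4−1)²) = 5.4083; v₂ = distance/dt₂ = 10.8167

ω₁ = 1.6996, v₂ = 10.8167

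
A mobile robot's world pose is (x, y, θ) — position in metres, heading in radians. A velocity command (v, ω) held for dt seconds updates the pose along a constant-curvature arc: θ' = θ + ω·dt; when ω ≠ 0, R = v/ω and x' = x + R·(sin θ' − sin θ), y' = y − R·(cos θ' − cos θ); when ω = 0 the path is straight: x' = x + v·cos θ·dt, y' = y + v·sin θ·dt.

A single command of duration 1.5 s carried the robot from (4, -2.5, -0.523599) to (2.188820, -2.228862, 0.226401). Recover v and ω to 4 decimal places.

v = -1.2500, ω = 0.5000

Δθ = 0.226401 − -0.523599 = 0.750000
ω = Δθ/dt = 0.750000/1.5 = 0.5000
R = Δx/(sin θ' − sin θ) = -2.5000
v = R·ω = -2.5000·0.5000 = -1.2500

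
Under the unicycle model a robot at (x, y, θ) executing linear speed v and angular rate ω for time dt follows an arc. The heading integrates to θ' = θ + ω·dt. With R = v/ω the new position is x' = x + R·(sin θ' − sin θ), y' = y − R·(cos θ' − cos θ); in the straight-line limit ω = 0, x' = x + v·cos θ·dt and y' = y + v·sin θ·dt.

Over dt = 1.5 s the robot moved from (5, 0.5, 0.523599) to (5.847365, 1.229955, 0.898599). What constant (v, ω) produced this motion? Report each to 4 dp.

Δθ = 0.898599 − 0.523599 = 0.375000
ω = Δθ/dt = 0.375000/1.5 = 0.2500
R = Δx/(sin θ' − sin θ) = 3.0000
v = R·ω = 3.0000·0.2500 = 0.7500

v = 0.7500, ω = 0.2500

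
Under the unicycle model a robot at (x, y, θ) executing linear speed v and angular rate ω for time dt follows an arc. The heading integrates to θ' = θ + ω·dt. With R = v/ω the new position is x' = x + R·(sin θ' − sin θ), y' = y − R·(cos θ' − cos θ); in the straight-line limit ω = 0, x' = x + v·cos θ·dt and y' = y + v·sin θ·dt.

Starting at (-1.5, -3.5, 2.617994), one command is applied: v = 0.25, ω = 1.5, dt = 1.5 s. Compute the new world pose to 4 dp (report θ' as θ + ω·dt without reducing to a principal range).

θ' = 2.6180 + 1.5·1.5 = 4.8680
R = v/ω = 0.25/1.5 = 0.1667
x' = -1.5 + 0.1667·(sin 4.8680 − sin 2.6180) = -1.7480
y' = -3.5 − 0.1667·(cos 4.8680 − cos 2.6180) = -3.6702

(-1.7480, -3.6702, 4.8680)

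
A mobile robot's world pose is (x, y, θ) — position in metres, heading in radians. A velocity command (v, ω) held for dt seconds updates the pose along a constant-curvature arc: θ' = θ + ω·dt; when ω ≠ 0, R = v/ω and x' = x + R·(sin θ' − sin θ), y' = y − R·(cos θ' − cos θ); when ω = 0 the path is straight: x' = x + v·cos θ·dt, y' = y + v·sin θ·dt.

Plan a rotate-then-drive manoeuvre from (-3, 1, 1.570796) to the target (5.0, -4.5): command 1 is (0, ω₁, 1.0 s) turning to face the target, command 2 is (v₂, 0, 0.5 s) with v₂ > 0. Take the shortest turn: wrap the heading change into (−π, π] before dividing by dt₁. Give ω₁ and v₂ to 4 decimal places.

ω₁ = -2.1731, v₂ = 19.4165

heading to target = atan2(-4.5−1, 5−-3) = -0.6023
Δθ = wrap(-0.6023 − 1.5708) = -2.1731; ω₁ = Δθ/dt₁ = -2.1731
distance = √((5−-3)² + (-4.5−1)²) = 9.7082; v₂ = distance/dt₂ = 19.4165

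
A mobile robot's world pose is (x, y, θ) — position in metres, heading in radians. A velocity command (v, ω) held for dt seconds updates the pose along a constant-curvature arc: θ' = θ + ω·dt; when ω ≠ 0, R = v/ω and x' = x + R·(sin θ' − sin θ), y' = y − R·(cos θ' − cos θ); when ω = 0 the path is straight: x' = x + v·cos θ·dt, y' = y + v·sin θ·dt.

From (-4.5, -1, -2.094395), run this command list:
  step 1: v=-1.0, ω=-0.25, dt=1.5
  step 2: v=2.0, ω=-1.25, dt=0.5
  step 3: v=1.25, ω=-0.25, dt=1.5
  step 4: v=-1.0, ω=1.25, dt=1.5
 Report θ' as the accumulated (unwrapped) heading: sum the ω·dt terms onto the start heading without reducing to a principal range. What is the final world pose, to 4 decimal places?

(-5.2359, 0.7827, -1.5944)

step 1: θ'=-2.4694 (R=4.0000) → pose (-3.5267, 0.1298, -2.4694)
step 2: θ'=-3.0944 (R=-1.6000) → pose (-4.4476, -0.2165, -3.0944)
step 3: θ'=-3.4694 (R=-5.0000) → pose (-6.2933, 0.0442, -3.4694)
step 4: θ'=-1.5944 (R=-0.8000) → pose (-5.2359, 0.7827, -1.5944)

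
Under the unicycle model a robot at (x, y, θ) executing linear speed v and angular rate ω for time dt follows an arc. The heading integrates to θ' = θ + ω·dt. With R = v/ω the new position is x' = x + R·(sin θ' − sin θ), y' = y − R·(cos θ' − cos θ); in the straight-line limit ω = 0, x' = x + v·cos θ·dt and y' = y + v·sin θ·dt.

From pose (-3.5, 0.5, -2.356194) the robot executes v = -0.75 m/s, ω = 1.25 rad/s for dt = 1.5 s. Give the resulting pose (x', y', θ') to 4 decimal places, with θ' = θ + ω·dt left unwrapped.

θ' = -2.3562 + 1.25·1.5 = -0.4812
R = v/ω = -0.75/1.25 = -0.6000
x' = -3.5 + -0.6000·(sin -0.4812 − sin -2.3562) = -3.6466
y' = 0.5 − -0.6000·(cos -0.4812 − cos -2.3562) = 1.4561

(-3.6466, 1.4561, -0.4812)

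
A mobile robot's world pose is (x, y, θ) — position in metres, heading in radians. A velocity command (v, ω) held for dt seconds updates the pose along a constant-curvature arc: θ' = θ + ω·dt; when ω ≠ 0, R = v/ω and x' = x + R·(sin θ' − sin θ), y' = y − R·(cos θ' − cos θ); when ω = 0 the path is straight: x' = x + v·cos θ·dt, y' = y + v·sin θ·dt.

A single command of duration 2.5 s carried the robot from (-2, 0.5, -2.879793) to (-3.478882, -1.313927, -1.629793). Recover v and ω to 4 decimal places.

Δθ = -1.629793 − -2.879793 = 1.250000
ω = Δθ/dt = 1.250000/2.5 = 0.5000
R = −Δy/(cos θ' − cos θ) = 2.0000
v = R·ω = 2.0000·0.5000 = 1.0000

v = 1.0000, ω = 0.5000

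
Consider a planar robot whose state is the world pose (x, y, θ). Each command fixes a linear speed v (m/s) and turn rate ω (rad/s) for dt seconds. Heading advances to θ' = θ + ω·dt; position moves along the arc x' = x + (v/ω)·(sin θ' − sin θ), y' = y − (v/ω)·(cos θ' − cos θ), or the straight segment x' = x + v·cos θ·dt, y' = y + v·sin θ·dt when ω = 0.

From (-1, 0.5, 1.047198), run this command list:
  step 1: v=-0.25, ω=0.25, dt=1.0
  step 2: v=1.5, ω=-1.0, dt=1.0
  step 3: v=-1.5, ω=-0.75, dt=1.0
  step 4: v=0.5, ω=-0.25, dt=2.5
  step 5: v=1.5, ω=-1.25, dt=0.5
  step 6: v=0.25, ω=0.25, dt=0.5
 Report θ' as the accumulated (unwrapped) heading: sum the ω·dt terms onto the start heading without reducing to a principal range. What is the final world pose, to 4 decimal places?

(-0.5418, -0.2894, -1.5778)

step 1: θ'=1.2972 (R=-1.0000) → pose (-1.0968, 0.2702, 1.2972)
step 2: θ'=0.2972 (R=-1.5000) → pose (-0.0918, 1.2991, 0.2972)
step 3: θ'=-0.4528 (R=2.0000) → pose (-1.5525, 1.4130, -0.4528)
step 4: θ'=-1.0778 (R=-2.0000) → pose (-0.6656, 0.5611, -1.0778)
step 5: θ'=-1.7028 (R=-1.2000) → pose (-0.5332, -0.1648, -1.7028)
step 6: θ'=-1.5778 (R=1.0000) → pose (-0.5418, -0.2894, -1.5778)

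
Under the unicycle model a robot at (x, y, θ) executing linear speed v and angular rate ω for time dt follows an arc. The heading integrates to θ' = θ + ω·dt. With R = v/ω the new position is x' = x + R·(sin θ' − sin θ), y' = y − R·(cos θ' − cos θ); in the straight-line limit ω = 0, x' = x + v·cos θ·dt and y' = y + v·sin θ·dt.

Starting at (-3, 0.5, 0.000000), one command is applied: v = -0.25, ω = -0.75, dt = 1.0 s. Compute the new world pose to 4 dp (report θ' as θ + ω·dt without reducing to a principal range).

(-3.2272, 0.5894, -0.7500)

θ' = 0.0000 + -0.75·1.0 = -0.7500
R = v/ω = -0.25/-0.75 = 0.3333
x' = -3 + 0.3333·(sin -0.7500 − sin 0.0000) = -3.2272
y' = 0.5 − 0.3333·(cos -0.7500 − cos 0.0000) = 0.5894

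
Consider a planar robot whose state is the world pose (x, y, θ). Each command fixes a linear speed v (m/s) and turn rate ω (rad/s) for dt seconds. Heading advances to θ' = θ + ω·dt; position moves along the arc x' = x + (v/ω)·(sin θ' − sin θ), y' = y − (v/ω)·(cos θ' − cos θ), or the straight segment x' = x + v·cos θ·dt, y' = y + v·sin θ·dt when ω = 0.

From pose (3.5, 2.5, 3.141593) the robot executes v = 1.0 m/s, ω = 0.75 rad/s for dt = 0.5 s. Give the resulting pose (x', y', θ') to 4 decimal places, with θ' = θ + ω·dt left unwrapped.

θ' = 3.1416 + 0.75·0.5 = 3.5166
R = v/ω = 1.0/0.75 = 1.3333
x' = 3.5 + 1.3333·(sin 3.5166 − sin 3.1416) = 3.0116
y' = 2.5 − 1.3333·(cos 3.5166 − cos 3.1416) = 2.4073

(3.0116, 2.4073, 3.5166)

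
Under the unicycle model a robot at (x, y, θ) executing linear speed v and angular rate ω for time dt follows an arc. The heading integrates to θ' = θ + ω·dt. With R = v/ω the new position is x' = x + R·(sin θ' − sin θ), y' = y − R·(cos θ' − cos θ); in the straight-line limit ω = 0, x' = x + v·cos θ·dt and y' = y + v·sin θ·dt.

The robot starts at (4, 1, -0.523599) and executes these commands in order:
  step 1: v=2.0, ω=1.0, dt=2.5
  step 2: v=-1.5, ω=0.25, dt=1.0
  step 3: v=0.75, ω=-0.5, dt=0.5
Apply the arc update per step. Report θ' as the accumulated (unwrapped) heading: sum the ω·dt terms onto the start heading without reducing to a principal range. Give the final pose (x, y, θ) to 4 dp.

(7.4056, 2.5534, 1.9764)

step 1: θ'=1.9764 (R=2.0000) → pose (6.8377, 3.5212, 1.9764)
step 2: θ'=2.2264 (R=-6.0000) → pose (7.5948, 2.2308, 2.2264)
step 3: θ'=1.9764 (R=-1.5000) → pose (7.4056, 2.5534, 1.9764)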